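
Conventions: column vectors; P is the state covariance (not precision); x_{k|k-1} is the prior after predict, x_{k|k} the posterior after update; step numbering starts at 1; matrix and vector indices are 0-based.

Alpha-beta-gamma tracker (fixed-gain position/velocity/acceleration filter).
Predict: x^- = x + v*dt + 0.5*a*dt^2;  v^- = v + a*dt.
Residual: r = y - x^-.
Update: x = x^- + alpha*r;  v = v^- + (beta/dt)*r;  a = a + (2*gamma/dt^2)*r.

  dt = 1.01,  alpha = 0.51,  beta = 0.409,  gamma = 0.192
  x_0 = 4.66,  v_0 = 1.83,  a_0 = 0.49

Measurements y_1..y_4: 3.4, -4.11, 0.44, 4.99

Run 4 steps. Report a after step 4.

step 1: x_pred=6.7582  r=-3.3582  x^+=5.0455  v^+=0.9650  a^+=-0.7741
step 2: x_pred=5.6253  r=-9.7353  x^+=0.6603  v^+=-3.7592  a^+=-4.4388
step 3: x_pred=-5.4005  r=5.8405  x^+=-2.4219  v^+=-5.8773  a^+=-2.2403
step 4: x_pred=-9.5006  r=14.4906  x^+=-2.1104  v^+=-2.2720  a^+=3.2145

a_post = 3.2145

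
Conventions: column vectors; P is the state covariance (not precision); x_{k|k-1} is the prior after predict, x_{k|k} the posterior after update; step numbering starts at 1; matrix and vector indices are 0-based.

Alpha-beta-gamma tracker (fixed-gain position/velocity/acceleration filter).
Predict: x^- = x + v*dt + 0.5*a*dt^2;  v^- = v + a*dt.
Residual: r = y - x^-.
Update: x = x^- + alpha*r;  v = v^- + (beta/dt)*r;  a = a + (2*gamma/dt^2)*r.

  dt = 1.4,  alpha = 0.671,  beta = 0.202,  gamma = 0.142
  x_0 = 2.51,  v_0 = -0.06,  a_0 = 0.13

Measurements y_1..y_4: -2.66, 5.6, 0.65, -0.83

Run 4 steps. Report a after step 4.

a_post = -0.1699

step 1: x_pred=2.5534  r=-5.2134  x^+=-0.9448  v^+=-0.6302  a^+=-0.6254
step 2: x_pred=-2.4400  r=8.0400  x^+=2.9548  v^+=-0.3457  a^+=0.5396
step 3: x_pred=2.9996  r=-2.3496  x^+=1.4230  v^+=0.0706  a^+=0.1991
step 4: x_pred=1.7171  r=-2.5471  x^+=0.0080  v^+=-0.0181  a^+=-0.1699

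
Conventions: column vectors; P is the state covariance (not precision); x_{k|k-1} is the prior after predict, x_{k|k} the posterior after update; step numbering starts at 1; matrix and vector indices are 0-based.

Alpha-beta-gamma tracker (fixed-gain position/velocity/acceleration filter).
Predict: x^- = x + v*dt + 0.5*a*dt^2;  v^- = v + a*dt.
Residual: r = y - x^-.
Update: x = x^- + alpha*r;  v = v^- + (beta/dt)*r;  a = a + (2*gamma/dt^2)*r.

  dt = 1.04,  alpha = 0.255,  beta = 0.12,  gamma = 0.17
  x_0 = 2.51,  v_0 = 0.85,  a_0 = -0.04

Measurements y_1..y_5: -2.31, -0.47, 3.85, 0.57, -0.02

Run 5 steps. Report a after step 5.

a_post = 3.3136

step 1: x_pred=3.3724  r=-5.6824  x^+=1.9234  v^+=0.1527  a^+=-1.8262
step 2: x_pred=1.0946  r=-1.5646  x^+=0.6956  v^+=-1.9271  a^+=-2.3181
step 3: x_pred=-2.5622  r=6.4122  x^+=-0.9271  v^+=-3.5980  a^+=-0.3024
step 4: x_pred=-4.8325  r=5.4025  x^+=-3.4549  v^+=-3.2892  a^+=1.3959
step 5: x_pred=-6.1207  r=6.1007  x^+=-4.5650  v^+=-1.1335  a^+=3.3136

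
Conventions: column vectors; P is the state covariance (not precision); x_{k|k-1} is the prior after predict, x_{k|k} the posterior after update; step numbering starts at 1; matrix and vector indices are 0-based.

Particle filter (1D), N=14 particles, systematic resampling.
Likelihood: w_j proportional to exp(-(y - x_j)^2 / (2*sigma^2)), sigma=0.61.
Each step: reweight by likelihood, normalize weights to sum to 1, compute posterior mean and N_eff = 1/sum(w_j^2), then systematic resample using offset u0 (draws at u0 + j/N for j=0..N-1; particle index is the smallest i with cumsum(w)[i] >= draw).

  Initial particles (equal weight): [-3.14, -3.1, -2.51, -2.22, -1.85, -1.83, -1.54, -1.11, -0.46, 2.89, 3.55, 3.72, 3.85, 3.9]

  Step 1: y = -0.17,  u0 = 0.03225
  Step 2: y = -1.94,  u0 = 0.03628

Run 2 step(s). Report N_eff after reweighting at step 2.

N_eff = 5.7127

step 1: w=[0.0000, 0.0000, 0.0005, 0.0027, 0.0169, 0.0185, 0.0604, 0.2294, 0.6716, 0.0000, 0.0000, 0.0000, 0.0000, 0.0000]  mean=-0.7289  Neff=1.9687  idx=[5, 7, 7, 7, 7, 8, 8, 8, 8, 8, 8, 8, 8, 8]
step 2: w=[0.3233, 0.1302, 0.1302, 0.1302, 0.1302, 0.0173, 0.0173, 0.0173, 0.0173, 0.0173, 0.0173, 0.0173, 0.0173, 0.0173]  mean=-1.2415  Neff=5.7127  idx=[0, 0, 0, 0, 0, 1, 2, 2, 3, 3, 4, 4, 7, 11]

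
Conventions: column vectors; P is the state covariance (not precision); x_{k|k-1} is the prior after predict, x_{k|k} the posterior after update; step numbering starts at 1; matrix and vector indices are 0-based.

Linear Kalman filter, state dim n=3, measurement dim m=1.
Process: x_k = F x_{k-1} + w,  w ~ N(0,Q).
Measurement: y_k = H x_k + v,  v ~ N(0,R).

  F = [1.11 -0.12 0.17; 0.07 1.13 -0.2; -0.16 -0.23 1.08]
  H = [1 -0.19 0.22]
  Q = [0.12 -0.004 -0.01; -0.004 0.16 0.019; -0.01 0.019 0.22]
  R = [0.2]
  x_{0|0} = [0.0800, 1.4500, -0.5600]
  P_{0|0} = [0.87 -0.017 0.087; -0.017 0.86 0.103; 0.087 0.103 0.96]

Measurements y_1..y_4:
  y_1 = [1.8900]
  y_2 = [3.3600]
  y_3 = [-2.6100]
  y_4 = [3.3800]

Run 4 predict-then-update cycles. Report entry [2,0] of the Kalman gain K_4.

K[2,0] = 1.1283

step 1: x^-=[-0.1804, 1.7561, -0.9511]  P^-=[1.2652 -0.1029 0.1240; -0.1029 1.2491 -0.2785; 0.1240 -0.2785 1.3250]  S=[1.6914]  K=[0.7757; -0.2374; 0.2770]  nu=[2.6133]  x^+=[1.8468, 1.1358, -0.2273]  P^+=[0.2474 0.2086 -0.2393; 0.2086 1.1538 -0.1673; -0.2393 -0.1673 1.1953]
step 2: x^-=[1.8750, 1.4582, -0.8022]  P^-=[0.3369 0.0921 -0.1041; 0.0921 1.7977 -0.8205; -0.1041 -0.8205 1.8627]  S=[0.6798]  K=[0.4362; -0.6325; 0.6790]  nu=[1.9385]  x^+=[2.7207, 0.2321, 0.5141]  P^+=[0.2076 0.2797 -0.3055; 0.2797 1.5257 -0.5285; -0.3055 -0.5285 1.5493]
step 3: x^-=[3.0795, 0.3499, 0.0666]  P^-=[0.2743 0.0510 -0.0550; 0.0510 2.4629 -1.4718; -0.0550 -1.4718 2.5018]  S=[0.7637]  K=[0.3306; -0.9699; 1.0147]  nu=[-5.6376]  x^+=[1.2157, 5.8180, -5.6541]  P^+=[0.1908 0.2959 -0.3113; 0.2959 1.7444 -0.7201; -0.3113 -0.7201 1.7154]
step 4: x^-=[-0.3100, 7.7903, -7.6391]  P^-=[0.2629 -0.0056 0.0062; -0.0056 2.8380 -1.8107; 0.0062 -1.8107 2.8051]  S=[0.8573]  K=[0.3095; -1.1002; 1.1283]  nu=[6.8507]  x^+=[1.8101, 0.2534, 0.0905]  P^+=[0.1808 0.2863 -0.2932; 0.2863 1.8003 -0.7465; -0.2932 -0.7465 1.7137]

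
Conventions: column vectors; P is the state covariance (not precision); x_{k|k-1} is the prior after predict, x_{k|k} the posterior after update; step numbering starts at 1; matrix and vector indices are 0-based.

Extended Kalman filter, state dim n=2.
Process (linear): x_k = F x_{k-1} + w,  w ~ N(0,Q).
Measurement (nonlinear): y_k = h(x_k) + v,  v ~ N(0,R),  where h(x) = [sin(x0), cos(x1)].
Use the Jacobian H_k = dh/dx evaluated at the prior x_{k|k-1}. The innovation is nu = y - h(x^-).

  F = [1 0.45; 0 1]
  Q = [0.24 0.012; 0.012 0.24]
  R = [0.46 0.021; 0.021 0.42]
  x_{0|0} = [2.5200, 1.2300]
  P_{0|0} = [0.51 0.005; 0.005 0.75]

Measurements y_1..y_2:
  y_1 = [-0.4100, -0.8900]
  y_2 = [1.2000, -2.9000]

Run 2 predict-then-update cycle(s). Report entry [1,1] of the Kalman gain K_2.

step 1: x^-=[3.0735, 1.2300]  P^-=[0.9064 0.3545; 0.3545 0.9900]  H_jac=[-0.9977 0.0000; 0.0000 -0.9425]  S=[1.3622 0.3543; 0.3543 1.2994]  K=[-0.6425 -0.0819; -0.0784 -0.6967]  nu=[-0.4780, -1.2242]  x^+=[3.4809, 2.1204]  P^+=[0.2980 0.0508; 0.0508 0.3122]
step 2: x^-=[4.4351, 2.1204]  P^-=[0.6469 0.2033; 0.2033 0.5522]  H_jac=[-0.2737 0.0000; 0.0000 -0.8527]  S=[0.5085 0.0685; 0.0685 0.8215]  K=[-0.3235 -0.1841; -0.0326 -0.5705]  nu=[2.1618, -2.3777]  x^+=[4.1735, 3.4062]  P^+=[0.5577 0.0986; 0.0986 0.2818]

K[1,1] = -0.5705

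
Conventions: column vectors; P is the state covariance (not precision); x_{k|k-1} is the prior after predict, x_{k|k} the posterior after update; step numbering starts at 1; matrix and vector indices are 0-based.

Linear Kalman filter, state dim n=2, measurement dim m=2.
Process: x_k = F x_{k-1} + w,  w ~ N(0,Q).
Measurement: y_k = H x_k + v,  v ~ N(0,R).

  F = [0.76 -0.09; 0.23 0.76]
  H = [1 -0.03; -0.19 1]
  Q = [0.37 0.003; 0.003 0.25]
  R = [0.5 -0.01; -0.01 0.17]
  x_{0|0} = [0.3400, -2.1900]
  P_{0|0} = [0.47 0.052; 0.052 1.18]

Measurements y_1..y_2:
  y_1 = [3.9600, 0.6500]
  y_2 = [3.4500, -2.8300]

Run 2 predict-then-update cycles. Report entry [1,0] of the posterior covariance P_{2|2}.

step 1: x^-=[0.4555, -1.5862]  P^-=[0.6439 0.0334; 0.0334 0.9746]  S=[1.1428 -0.1280; -0.1280 1.1552]  K=[0.5609 -0.0148; 0.0987 0.8491]  nu=[3.4569, 2.3227]  x^+=[2.3601, 0.7275]  P^+=[0.2820 0.0454; 0.0454 0.1520]
step 2: x^-=[1.7282, 1.0957]  P^-=[0.5279 0.0672; 0.0672 0.3686]  S=[1.0242 -0.0538; -0.0538 0.5321]  K=[0.5129 -0.0104; 0.0904 0.6778]  nu=[1.7547, -3.5974]  x^+=[2.6655, -1.1841]  P^+=[0.2578 0.0421; 0.0421 0.1223]

P_post[1,0] = 0.0421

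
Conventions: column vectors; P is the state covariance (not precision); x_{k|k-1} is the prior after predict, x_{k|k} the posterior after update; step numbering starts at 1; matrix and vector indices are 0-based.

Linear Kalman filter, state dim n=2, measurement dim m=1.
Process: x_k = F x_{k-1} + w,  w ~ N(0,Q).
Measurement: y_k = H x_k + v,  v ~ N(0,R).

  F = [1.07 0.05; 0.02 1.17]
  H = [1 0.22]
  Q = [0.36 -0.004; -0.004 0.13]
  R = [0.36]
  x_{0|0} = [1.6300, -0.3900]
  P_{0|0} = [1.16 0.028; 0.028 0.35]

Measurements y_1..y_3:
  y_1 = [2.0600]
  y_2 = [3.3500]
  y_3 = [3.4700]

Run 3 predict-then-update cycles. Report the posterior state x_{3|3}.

step 1: x^-=[1.7246, -0.4237]  P^-=[1.6920 0.0764; 0.0764 0.6109]  S=[2.1151]  K=[0.8079; 0.0997]  nu=[0.4286]  x^+=[2.0709, -0.3810]  P^+=[0.3115 -0.0939; -0.0939 0.5899]
step 2: x^-=[2.1968, -0.4043]  P^-=[0.7081 -0.0805; -0.0805 0.9332]  S=[1.0778]  K=[0.6405; 0.1158]  nu=[1.2422]  x^+=[2.9924, -0.2605]  P^+=[0.2659 -0.1604; -0.1604 0.9188]
step 3: x^-=[3.1888, -0.2449]  P^-=[0.6495 -0.1456; -0.1456 1.3803]  S=[1.0123]  K=[0.6100; 0.1562]  nu=[0.3350]  x^+=[3.3932, -0.1926]  P^+=[0.2728 -0.2420; -0.2420 1.3556]

x_post = [3.3932, -0.1926]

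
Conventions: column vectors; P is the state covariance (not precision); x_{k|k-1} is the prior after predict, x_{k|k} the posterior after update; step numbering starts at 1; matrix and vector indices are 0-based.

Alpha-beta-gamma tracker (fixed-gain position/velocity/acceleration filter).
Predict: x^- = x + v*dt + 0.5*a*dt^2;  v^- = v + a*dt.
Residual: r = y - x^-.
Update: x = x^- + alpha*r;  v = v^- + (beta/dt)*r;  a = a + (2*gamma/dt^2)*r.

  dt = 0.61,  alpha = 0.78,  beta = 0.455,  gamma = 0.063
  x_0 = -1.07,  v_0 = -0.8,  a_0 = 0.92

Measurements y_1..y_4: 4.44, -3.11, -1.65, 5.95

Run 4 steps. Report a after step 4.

step 1: x_pred=-1.3868  r=5.8268  x^+=3.1581  v^+=4.1074  a^+=2.8931
step 2: x_pred=6.2019  r=-9.3119  x^+=-1.0614  v^+=-1.0735  a^+=-0.2601
step 3: x_pred=-1.7646  r=0.1146  x^+=-1.6752  v^+=-1.1467  a^+=-0.2213
step 4: x_pred=-2.4159  r=8.3659  x^+=4.1095  v^+=4.9584  a^+=2.6116

a_post = 2.6116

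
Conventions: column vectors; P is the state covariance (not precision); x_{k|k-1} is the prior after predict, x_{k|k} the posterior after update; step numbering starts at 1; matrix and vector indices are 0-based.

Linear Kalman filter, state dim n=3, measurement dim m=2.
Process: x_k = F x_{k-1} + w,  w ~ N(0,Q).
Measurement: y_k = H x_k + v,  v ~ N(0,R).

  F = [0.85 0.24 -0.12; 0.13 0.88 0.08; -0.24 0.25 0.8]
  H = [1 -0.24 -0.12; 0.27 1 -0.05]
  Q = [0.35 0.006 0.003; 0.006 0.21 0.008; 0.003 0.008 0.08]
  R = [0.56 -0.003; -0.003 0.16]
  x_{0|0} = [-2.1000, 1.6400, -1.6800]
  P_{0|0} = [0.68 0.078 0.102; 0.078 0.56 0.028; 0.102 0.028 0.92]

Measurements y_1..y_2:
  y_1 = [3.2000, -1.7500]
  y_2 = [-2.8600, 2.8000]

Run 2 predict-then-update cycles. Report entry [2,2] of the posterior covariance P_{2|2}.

step 1: x^-=[-1.1898, 1.0358, -0.4300]  P^-=[0.8962 0.2543 -0.1015; 0.2543 0.6850 0.1838; -0.1015 0.1838 0.7056]  S=[1.4187 0.3051; 0.3051 1.0337]  K=[0.5264 0.3296; -0.1143 0.7539; -0.2003 0.1763]  nu=[4.5868, -2.4861]  x^+=[0.4052, -1.3628, -1.7869]  P^+=[0.2849 -0.0268 -0.0202; -0.0268 0.1315 0.0662; -0.0202 0.0662 0.6382]
step 2: x^-=[0.2318, -1.2896, -1.8675]  P^-=[0.5620 0.0315 -0.1163; 0.0315 0.3235 0.1199; -0.1163 0.1199 0.5505]  S=[1.1683 0.1005; 0.1005 0.5340]  K=[0.4636 0.2668; -0.1060 0.6305; -0.1936 0.1506]  nu=[-3.6254, 3.9336]  x^+=[-0.3996, 1.5749, -0.5732]  P^+=[0.2481 -0.0274 -0.0347; -0.0274 0.1115 0.0591; -0.0347 0.0591 0.5004]

P_post[2,2] = 0.5004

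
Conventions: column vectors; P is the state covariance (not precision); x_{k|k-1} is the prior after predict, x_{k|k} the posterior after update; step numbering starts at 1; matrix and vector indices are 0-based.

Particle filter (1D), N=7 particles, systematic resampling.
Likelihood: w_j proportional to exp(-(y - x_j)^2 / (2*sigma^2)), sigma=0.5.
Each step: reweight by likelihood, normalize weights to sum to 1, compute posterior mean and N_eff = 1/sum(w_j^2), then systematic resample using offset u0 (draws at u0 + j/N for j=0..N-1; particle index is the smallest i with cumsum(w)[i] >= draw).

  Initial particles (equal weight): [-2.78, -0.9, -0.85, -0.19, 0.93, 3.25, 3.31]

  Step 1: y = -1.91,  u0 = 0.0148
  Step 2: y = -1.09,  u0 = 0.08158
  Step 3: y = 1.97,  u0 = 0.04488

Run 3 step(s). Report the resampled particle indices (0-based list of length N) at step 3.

resampled_idx = [0, 1, 2, 4, 5, 5, 6]

step 1: w=[0.4800, 0.2836, 0.2305, 0.0059, 0.0000, 0.0000, 0.0000]  mean=-1.7867  Neff=2.7472  idx=[0, 0, 0, 0, 1, 1, 2]
step 2: w=[0.0012, 0.0012, 0.0012, 0.0012, 0.3365, 0.3365, 0.3223]  mean=-0.8929  Neff=3.0276  idx=[4, 4, 5, 5, 5, 6, 6]
step 3: w=[0.1172, 0.1172, 0.1172, 0.1172, 0.1172, 0.2070, 0.2070]  mean=-0.8793  Neff=6.4773  idx=[0, 1, 2, 4, 5, 5, 6]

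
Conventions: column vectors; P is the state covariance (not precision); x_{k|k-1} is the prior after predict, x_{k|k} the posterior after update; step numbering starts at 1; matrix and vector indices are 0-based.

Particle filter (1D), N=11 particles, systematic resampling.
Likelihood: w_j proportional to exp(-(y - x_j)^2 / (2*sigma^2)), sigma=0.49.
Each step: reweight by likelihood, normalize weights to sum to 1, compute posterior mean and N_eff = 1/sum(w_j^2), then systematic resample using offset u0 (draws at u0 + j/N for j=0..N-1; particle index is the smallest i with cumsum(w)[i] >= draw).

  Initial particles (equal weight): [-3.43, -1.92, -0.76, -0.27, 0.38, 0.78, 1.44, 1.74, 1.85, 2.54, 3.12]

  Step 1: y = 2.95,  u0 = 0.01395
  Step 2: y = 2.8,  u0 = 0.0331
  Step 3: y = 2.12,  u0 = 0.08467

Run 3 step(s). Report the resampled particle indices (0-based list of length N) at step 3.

resampled_idx = [0, 1, 1, 2, 3, 3, 4, 4, 5, 7, 10]

step 1: w=[0.0000, 0.0000, 0.0000, 0.0000, 0.0000, 0.0000, 0.0049, 0.0266, 0.0451, 0.3952, 0.5281]  mean=2.7885  Neff=2.2836  idx=[7, 9, 9, 9, 9, 9, 10, 10, 10, 10, 10]
step 2: w=[0.0114, 0.1024, 0.1024, 0.1024, 0.1024, 0.1024, 0.0953, 0.0953, 0.0953, 0.0953, 0.0953]  mean=2.8072  Neff=10.2043  idx=[1, 2, 2, 3, 4, 5, 6, 7, 8, 9, 10]
step 3: w=[0.1449, 0.1449, 0.1449, 0.1449, 0.1449, 0.1449, 0.0261, 0.0261, 0.0261, 0.0261, 0.0261]  mean=2.6156  Neff=7.7259  idx=[0, 1, 1, 2, 3, 3, 4, 4, 5, 7, 10]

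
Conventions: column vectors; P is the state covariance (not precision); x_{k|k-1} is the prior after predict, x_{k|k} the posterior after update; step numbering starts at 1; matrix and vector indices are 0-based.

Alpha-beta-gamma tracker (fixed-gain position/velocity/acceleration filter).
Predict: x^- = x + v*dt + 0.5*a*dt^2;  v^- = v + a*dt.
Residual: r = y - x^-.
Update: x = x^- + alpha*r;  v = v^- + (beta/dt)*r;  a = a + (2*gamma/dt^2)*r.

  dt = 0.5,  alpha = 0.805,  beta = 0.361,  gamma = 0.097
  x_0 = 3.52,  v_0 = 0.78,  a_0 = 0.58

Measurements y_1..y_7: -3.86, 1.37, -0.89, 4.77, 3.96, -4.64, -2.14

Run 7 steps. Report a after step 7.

step 1: x_pred=3.9825  r=-7.8425  x^+=-2.3307  v^+=-4.5923  a^+=-5.5058
step 2: x_pred=-5.3151  r=6.6851  x^+=0.0664  v^+=-2.5185  a^+=-0.3182
step 3: x_pred=-1.2326  r=0.3426  x^+=-0.9568  v^+=-2.4302  a^+=-0.0523
step 4: x_pred=-2.1785  r=6.9485  x^+=3.4150  v^+=2.5604  a^+=5.3397
step 5: x_pred=5.3627  r=-1.4027  x^+=4.2335  v^+=4.2175  a^+=4.2512
step 6: x_pred=6.8737  r=-11.5137  x^+=-2.3948  v^+=-1.9698  a^+=-4.6834
step 7: x_pred=-3.9651  r=1.8251  x^+=-2.4959  v^+=-2.9937  a^+=-3.2671

a_post = -3.2671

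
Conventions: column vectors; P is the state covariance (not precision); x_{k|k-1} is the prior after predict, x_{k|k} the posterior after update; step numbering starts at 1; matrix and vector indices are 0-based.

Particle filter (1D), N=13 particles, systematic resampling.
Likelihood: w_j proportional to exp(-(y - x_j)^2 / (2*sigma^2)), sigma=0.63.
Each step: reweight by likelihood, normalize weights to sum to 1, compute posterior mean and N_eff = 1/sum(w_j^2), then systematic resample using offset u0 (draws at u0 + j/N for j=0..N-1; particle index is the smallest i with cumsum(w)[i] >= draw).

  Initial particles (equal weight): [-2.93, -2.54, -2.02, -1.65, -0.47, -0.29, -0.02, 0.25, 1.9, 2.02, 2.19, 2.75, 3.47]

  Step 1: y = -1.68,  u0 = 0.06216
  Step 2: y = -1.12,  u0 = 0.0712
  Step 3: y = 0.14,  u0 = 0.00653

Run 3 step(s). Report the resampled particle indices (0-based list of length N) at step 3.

step 1: w=[0.0521, 0.1468, 0.3222, 0.3723, 0.0589, 0.0327, 0.0116, 0.0034, 0.0000, 0.0000, 0.0000, 0.0000, 0.0000]  mean=-1.8272  Neff=3.6849  idx=[1, 1, 2, 2, 2, 2, 3, 3, 3, 3, 3, 4, 6]
step 2: w=[0.0133, 0.0133, 0.0609, 0.0609, 0.0609, 0.0609, 0.1187, 0.1187, 0.1187, 0.1187, 0.1187, 0.0993, 0.0368]  mean=-1.5867  Neff=10.3239  idx=[2, 3, 5, 6, 6, 7, 8, 8, 9, 10, 10, 11, 12]
step 3: w=[0.0016, 0.0016, 0.0016, 0.0101, 0.0101, 0.0101, 0.0101, 0.0101, 0.0101, 0.0101, 0.0101, 0.3589, 0.5553]  mean=-0.3232  Neff=2.2833  idx=[3, 10, 11, 11, 11, 11, 12, 12, 12, 12, 12, 12, 12]

resampled_idx = [3, 10, 11, 11, 11, 11, 12, 12, 12, 12, 12, 12, 12]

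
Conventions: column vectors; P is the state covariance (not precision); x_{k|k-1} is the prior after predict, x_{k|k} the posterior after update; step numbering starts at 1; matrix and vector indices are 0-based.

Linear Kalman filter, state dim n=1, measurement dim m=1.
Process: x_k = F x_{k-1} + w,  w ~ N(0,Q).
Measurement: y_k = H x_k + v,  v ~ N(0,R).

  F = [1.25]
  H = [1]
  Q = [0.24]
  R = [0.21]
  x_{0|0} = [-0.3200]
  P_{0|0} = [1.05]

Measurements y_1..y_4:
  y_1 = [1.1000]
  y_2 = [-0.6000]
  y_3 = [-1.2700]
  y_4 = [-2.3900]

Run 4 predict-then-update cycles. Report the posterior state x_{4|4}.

x_post = [-2.0049]

step 1: x^-=[-0.4000]  P^-=[1.8806]  S=[2.0906]  K=[0.8996]  nu=[1.5000]  x^+=[0.9493]  P^+=[0.1889]
step 2: x^-=[1.1867]  P^-=[0.5352]  S=[0.7452]  K=[0.7182]  nu=[-1.7867]  x^+=[-0.0965]  P^+=[0.1508]
step 3: x^-=[-0.1206]  P^-=[0.4757]  S=[0.6857]  K=[0.6937]  nu=[-1.1494]  x^+=[-0.9180]  P^+=[0.1457]
step 4: x^-=[-1.1475]  P^-=[0.4676]  S=[0.6776]  K=[0.6901]  nu=[-1.2425]  x^+=[-2.0049]  P^+=[0.1449]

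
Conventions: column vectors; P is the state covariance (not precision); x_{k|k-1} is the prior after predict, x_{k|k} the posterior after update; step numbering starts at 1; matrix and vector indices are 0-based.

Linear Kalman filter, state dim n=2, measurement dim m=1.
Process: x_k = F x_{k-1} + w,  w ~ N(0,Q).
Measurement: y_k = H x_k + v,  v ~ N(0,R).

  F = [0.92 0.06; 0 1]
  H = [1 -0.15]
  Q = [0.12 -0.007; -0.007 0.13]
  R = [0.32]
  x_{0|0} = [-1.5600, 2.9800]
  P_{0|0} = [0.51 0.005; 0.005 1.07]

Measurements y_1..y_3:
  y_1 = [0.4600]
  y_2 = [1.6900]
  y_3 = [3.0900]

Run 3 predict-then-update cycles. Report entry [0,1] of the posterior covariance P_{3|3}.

P_post[0,1] = 0.2342

step 1: x^-=[-1.2564, 2.9800]  P^-=[0.5561 0.0618; 0.0618 1.2000]  S=[0.8845]  K=[0.6182; -0.1336]  nu=[2.1634]  x^+=[0.0810, 2.6909]  P^+=[0.2180 0.1349; 0.1349 1.1842]
step 2: x^-=[0.2359, 2.6909]  P^-=[0.3237 0.1881; 0.1881 1.3142]  S=[0.6168]  K=[0.4790; -0.0146]  nu=[1.8577]  x^+=[1.1259, 2.6638]  P^+=[0.1822 0.1924; 0.1924 1.3141]
step 3: x^-=[1.1956, 2.6638]  P^-=[0.3002 0.2489; 0.2489 1.4441]  S=[0.5780]  K=[0.4547; 0.0559]  nu=[2.2940]  x^+=[2.2387, 2.7919]  P^+=[0.1806 0.2342; 0.2342 1.4423]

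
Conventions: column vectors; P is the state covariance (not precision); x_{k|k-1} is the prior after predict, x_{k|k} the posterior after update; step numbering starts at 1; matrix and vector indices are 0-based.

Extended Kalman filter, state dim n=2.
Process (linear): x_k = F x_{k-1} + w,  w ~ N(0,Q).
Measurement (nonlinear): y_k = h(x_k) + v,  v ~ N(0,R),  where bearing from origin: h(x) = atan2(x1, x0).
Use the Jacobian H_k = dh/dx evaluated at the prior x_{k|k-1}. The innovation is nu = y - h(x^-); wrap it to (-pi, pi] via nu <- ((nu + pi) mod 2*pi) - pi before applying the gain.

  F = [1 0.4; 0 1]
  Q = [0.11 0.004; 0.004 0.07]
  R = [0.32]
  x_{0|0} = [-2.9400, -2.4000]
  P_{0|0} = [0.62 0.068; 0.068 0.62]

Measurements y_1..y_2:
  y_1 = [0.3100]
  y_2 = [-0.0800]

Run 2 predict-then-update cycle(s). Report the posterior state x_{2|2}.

x_post = [-4.4981, -3.5447]

step 1: x^-=[-3.9000, -2.4000]  P^-=[0.8836 0.3200; 0.3200 0.6900]  H_jac=[0.1144 -0.1860]  S=[0.3418]  K=[0.1217; -0.2683]  nu=[2.8999]  x^+=[-3.5470, -3.1780]  P^+=[0.8785 0.3312; 0.3312 0.6654]
step 2: x^-=[-4.8182, -3.1780]  P^-=[1.3599 0.6013; 0.6013 0.7354]  H_jac=[0.0954 -0.1446]  S=[0.3312]  K=[0.1291; -0.1479]  nu=[2.4785]  x^+=[-4.4981, -3.5447]  P^+=[1.3544 0.6076; 0.6076 0.7281]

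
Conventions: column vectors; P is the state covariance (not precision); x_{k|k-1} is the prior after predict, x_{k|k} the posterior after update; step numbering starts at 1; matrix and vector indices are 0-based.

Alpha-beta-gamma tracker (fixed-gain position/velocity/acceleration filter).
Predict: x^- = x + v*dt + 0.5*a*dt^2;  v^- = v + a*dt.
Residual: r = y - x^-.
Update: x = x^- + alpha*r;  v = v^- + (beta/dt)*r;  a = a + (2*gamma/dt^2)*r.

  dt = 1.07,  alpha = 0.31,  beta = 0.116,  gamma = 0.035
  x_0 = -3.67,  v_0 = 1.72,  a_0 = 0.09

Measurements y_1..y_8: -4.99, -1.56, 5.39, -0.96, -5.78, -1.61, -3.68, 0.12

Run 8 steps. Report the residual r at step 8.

resid = 4.4150

step 1: x_pred=-1.7781  r=-3.2119  x^+=-2.7738  v^+=1.4681  a^+=-0.1064
step 2: x_pred=-1.2638  r=-0.2962  x^+=-1.3556  v^+=1.3222  a^+=-0.1245
step 3: x_pred=-0.0122  r=5.4022  x^+=1.6625  v^+=1.7746  a^+=0.2058
step 4: x_pred=3.6791  r=-4.6391  x^+=2.2410  v^+=1.4919  a^+=-0.0778
step 5: x_pred=3.7928  r=-9.5728  x^+=0.8252  v^+=0.3708  a^+=-0.6631
step 6: x_pred=0.8424  r=-2.4524  x^+=0.0821  v^+=-0.6046  a^+=-0.8131
step 7: x_pred=-1.0302  r=-2.6498  x^+=-1.8516  v^+=-1.7618  a^+=-0.9751
step 8: x_pred=-4.2950  r=4.4150  x^+=-2.9263  v^+=-2.3265  a^+=-0.7051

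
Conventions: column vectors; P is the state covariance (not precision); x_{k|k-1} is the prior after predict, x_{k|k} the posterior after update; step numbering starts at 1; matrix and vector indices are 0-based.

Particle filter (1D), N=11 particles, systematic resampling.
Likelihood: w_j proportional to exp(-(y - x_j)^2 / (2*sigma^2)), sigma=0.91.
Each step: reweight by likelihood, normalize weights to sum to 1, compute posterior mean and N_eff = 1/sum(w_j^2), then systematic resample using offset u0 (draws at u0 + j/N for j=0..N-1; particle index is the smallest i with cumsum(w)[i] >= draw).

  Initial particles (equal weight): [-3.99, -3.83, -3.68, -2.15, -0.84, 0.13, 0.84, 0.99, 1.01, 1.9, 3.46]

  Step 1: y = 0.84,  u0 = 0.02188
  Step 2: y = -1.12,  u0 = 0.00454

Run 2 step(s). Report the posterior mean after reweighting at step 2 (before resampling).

post_mean = -0.0858

step 1: w=[0.0000, 0.0000, 0.0000, 0.0010, 0.0412, 0.1670, 0.2264, 0.2234, 0.2225, 0.1149, 0.0036]  mean=0.8517  Neff=5.1687  idx=[4, 5, 5, 6, 6, 7, 7, 7, 8, 8, 9]
step 2: w=[0.4208, 0.1718, 0.1718, 0.0434, 0.0434, 0.0300, 0.0300, 0.0300, 0.0285, 0.0285, 0.0018]  mean=-0.0858  Neff=4.0947  idx=[0, 0, 0, 0, 0, 1, 1, 2, 2, 4, 7]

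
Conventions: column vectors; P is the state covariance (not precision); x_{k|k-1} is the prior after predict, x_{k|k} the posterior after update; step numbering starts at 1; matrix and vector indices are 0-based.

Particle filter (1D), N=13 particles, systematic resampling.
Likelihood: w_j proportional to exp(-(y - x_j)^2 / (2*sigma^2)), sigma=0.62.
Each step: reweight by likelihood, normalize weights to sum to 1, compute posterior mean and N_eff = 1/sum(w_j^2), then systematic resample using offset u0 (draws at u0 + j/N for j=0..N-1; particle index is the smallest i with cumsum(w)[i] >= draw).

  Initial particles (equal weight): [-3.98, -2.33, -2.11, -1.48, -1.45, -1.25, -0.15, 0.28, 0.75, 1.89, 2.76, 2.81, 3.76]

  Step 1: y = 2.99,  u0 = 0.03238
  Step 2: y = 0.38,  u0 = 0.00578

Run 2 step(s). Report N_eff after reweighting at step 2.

step 1: w=[0.0000, 0.0000, 0.0000, 0.0000, 0.0000, 0.0000, 0.0000, 0.0000, 0.0006, 0.0808, 0.3642, 0.3740, 0.1804]  mean=2.8875  Neff=3.2096  idx=[9, 10, 10, 10, 10, 10, 11, 11, 11, 11, 11, 12, 12]
step 2: w=[0.9041, 0.0111, 0.0111, 0.0111, 0.0111, 0.0111, 0.0081, 0.0081, 0.0081, 0.0081, 0.0081, 0.0000, 0.0000]  mean=1.9755  Neff=1.2220  idx=[0, 0, 0, 0, 0, 0, 0, 0, 0, 0, 0, 0, 3]

N_eff = 1.2220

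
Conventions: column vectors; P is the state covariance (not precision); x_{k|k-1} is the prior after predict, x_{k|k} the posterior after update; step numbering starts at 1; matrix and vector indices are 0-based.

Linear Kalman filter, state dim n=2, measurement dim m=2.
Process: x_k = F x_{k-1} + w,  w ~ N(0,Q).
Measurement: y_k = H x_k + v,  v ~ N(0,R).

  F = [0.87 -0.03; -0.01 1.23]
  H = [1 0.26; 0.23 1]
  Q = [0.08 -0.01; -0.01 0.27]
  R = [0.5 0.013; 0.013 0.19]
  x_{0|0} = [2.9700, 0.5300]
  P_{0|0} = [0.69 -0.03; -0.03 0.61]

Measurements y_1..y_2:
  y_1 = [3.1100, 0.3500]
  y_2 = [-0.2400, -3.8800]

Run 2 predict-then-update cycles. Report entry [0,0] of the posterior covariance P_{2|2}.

step 1: x^-=[2.5680, 0.6222]  P^-=[0.6044 -0.0706; -0.0706 1.1937]  S=[1.1483 0.3875; 0.3875 1.3832]  K=[0.5452 -0.1033; -0.0867 0.8756]  nu=[0.3802, -0.8628]  x^+=[2.8644, -0.1662]  P^+=[0.2920 -0.0797; -0.0797 0.1836]
step 2: x^-=[2.4970, -0.2331]  P^-=[0.3053 -0.1046; -0.1046 0.5497]  S=[0.7881 0.1153; 0.1153 0.7077]  K=[0.3688 -0.1087; -0.0615 0.7527]  nu=[-2.6764, -4.2212]  x^+=[1.9687, -3.2459]  P^+=[0.1990 -0.0616; -0.0616 0.1564]

P_post[0,0] = 0.1990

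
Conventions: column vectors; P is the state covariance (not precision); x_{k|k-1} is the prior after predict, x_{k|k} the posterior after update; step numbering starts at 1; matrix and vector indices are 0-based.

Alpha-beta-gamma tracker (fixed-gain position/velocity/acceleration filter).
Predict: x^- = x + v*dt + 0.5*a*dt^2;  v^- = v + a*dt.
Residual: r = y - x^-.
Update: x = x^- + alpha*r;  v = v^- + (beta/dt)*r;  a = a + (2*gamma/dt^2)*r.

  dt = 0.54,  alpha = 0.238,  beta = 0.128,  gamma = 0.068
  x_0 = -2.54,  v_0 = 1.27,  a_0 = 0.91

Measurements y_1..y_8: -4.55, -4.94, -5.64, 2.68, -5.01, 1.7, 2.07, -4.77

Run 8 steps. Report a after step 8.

step 1: x_pred=-1.7215  r=-2.8285  x^+=-2.3947  v^+=1.0909  a^+=-0.4092
step 2: x_pred=-1.8652  r=-3.0748  x^+=-2.5970  v^+=0.1412  a^+=-1.8432
step 3: x_pred=-2.7896  r=-2.8504  x^+=-3.4680  v^+=-1.5298  a^+=-3.1726
step 4: x_pred=-4.7566  r=7.4366  x^+=-2.9867  v^+=-1.4803  a^+=0.2957
step 5: x_pred=-3.7430  r=-1.2670  x^+=-4.0445  v^+=-1.6209  a^+=-0.2952
step 6: x_pred=-4.9629  r=6.6629  x^+=-3.3771  v^+=-0.2010  a^+=2.8123
step 7: x_pred=-3.0756  r=5.1456  x^+=-1.8510  v^+=2.5374  a^+=5.2122
step 8: x_pred=0.2792  r=-5.0492  x^+=-0.9225  v^+=4.1551  a^+=2.8573

a_post = 2.8573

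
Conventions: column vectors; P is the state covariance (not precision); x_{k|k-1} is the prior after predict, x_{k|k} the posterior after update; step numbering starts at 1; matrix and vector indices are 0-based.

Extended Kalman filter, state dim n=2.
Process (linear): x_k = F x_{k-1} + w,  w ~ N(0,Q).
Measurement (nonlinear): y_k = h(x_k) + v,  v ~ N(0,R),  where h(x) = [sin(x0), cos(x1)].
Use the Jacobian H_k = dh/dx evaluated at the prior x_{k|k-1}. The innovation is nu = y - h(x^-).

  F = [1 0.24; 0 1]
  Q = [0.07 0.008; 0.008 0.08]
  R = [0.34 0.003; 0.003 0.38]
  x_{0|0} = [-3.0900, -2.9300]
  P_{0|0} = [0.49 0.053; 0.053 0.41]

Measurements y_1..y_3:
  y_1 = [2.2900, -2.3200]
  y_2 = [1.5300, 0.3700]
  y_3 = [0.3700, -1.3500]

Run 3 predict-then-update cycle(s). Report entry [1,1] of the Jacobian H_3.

H_jac[1,1] = -0.6522

step 1: x^-=[-3.7932, -2.9300]  P^-=[0.6091 0.1594; 0.1594 0.4900]  H_jac=[-0.7951 0.0000; 0.0000 0.2100]  S=[0.7250 -0.0236; -0.0236 0.4016]  K=[-0.6665 0.0442; -0.1668 0.2464]  nu=[1.6835, -1.3423]  x^+=[-4.9745, -3.5416]  P^+=[0.2848 0.0704; 0.0704 0.4435]
step 2: x^-=[-5.8245, -3.5416]  P^-=[0.4142 0.1848; 0.1848 0.5235]  H_jac=[0.8966 0.0000; 0.0000 -0.3894]  S=[0.6730 -0.0615; -0.0615 0.4594]  K=[0.5441 -0.0838; 0.2082 -0.4159]  nu=[1.0872, 1.2911]  x^+=[-5.3410, -3.8521]  P^+=[0.2061 0.0776; 0.0776 0.4042]
step 3: x^-=[-6.2655, -3.8521]  P^-=[0.3366 0.1826; 0.1826 0.4842]  H_jac=[0.9998 0.0000; 0.0000 -0.6522]  S=[0.6765 -0.1161; -0.1161 0.5860]  K=[0.4789 -0.1084; 0.1836 -0.5026]  nu=[0.3524, -0.5919]  x^+=[-6.0327, -3.4899]  P^+=[0.1625 0.0609; 0.0609 0.2920]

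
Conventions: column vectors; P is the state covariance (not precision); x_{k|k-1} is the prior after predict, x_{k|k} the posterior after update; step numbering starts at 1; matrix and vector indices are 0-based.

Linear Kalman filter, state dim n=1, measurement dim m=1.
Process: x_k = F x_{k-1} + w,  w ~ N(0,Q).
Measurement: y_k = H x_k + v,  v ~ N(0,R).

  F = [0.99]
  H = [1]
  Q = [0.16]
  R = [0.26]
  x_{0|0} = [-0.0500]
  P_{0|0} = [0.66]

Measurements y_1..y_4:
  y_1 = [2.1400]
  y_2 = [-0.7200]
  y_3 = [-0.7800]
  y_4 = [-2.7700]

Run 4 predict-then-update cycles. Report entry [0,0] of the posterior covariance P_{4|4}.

P_post[0,0] = 0.1388

step 1: x^-=[-0.0495]  P^-=[0.8069]  S=[1.0669]  K=[0.7563]  nu=[2.1895]  x^+=[1.6064]  P^+=[0.1966]
step 2: x^-=[1.5903]  P^-=[0.3527]  S=[0.6127]  K=[0.5757]  nu=[-2.3103]  x^+=[0.2604]  P^+=[0.1497]
step 3: x^-=[0.2578]  P^-=[0.3067]  S=[0.5667]  K=[0.5412]  nu=[-1.0378]  x^+=[-0.3039]  P^+=[0.1407]
step 4: x^-=[-0.3008]  P^-=[0.2979]  S=[0.5579]  K=[0.5340]  nu=[-2.4692]  x^+=[-1.6193]  P^+=[0.1388]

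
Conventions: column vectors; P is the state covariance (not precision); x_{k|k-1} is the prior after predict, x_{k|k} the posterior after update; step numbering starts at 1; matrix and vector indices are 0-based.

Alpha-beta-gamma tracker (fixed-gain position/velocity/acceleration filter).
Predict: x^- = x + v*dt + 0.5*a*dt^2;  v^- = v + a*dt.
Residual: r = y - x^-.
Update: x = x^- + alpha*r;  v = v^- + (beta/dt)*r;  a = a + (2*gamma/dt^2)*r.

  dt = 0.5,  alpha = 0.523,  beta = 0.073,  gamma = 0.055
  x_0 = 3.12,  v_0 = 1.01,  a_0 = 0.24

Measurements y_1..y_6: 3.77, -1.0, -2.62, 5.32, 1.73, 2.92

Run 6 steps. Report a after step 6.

a_post = 0.8172

step 1: x_pred=3.6550  r=0.1150  x^+=3.7151  v^+=1.1468  a^+=0.2906
step 2: x_pred=4.3249  r=-5.3249  x^+=1.5400  v^+=0.5147  a^+=-2.0523
step 3: x_pred=1.5407  r=-4.1607  x^+=-0.6353  v^+=-1.1190  a^+=-3.8831
step 4: x_pred=-1.6802  r=7.0002  x^+=1.9809  v^+=-2.0385  a^+=-0.8030
step 5: x_pred=0.8613  r=0.8687  x^+=1.3156  v^+=-2.3131  a^+=-0.4208
step 6: x_pred=0.1065  r=2.8135  x^+=1.5779  v^+=-2.1127  a^+=0.8172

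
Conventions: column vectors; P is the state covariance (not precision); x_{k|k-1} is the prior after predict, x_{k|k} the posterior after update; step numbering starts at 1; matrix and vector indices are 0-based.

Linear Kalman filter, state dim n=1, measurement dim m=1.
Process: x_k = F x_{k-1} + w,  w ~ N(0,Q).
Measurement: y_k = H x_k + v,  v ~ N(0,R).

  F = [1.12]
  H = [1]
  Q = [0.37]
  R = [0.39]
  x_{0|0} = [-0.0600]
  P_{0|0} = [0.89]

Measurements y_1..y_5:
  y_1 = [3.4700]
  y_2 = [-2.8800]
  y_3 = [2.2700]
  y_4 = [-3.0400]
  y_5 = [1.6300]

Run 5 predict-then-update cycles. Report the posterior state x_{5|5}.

step 1: x^-=[-0.0672]  P^-=[1.4864]  S=[1.8764]  K=[0.7922]  nu=[3.5372]  x^+=[2.7348]  P^+=[0.3089]
step 2: x^-=[3.0630]  P^-=[0.7575]  S=[1.1475]  K=[0.6601]  nu=[-5.9430]  x^+=[-0.8602]  P^+=[0.2575]
step 3: x^-=[-0.9634]  P^-=[0.6930]  S=[1.0830]  K=[0.6399]  nu=[3.2334]  x^+=[1.1055]  P^+=[0.2496]
step 4: x^-=[1.2382]  P^-=[0.6830]  S=[1.0730]  K=[0.6365]  nu=[-4.2782]  x^+=[-1.4851]  P^+=[0.2483]
step 5: x^-=[-1.6633]  P^-=[0.6814]  S=[1.0714]  K=[0.6360]  nu=[3.2933]  x^+=[0.4312]  P^+=[0.2480]

x_post = [0.4312]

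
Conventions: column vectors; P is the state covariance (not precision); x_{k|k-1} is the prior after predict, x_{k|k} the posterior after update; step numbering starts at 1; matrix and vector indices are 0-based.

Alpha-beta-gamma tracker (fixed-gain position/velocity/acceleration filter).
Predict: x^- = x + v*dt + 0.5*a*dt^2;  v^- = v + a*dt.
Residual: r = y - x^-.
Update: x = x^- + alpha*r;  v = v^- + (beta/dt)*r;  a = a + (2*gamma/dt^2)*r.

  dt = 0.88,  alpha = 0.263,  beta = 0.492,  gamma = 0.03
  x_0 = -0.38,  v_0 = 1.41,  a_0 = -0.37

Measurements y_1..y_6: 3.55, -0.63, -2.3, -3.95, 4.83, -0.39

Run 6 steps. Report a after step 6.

step 1: x_pred=0.7175  r=2.8325  x^+=1.4625  v^+=2.6680  a^+=-0.1505
step 2: x_pred=3.7520  r=-4.3820  x^+=2.5996  v^+=0.0856  a^+=-0.4901
step 3: x_pred=2.4851  r=-4.7851  x^+=1.2266  v^+=-3.0210  a^+=-0.8608
step 4: x_pred=-1.7651  r=-2.1849  x^+=-2.3398  v^+=-5.0000  a^+=-1.0301
step 5: x_pred=-7.1386  r=11.9686  x^+=-3.9909  v^+=0.7851  a^+=-0.1028
step 6: x_pred=-3.3398  r=2.9498  x^+=-2.5640  v^+=2.3438  a^+=0.1258

a_post = 0.1258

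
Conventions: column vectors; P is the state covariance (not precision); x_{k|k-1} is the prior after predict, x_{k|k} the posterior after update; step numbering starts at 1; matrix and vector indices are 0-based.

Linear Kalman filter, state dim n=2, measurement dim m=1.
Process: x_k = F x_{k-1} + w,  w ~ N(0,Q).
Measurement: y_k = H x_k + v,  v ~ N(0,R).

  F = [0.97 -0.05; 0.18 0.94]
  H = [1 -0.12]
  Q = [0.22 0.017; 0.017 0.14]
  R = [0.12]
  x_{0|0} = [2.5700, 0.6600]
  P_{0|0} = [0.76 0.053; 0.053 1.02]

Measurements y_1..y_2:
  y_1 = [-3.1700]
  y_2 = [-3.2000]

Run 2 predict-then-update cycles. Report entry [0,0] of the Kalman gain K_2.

K[0,0] = 0.7161

step 1: x^-=[2.4599, 1.0830]  P^-=[0.9325 0.1496; 0.1496 1.0838]  S=[1.0322]  K=[0.8860; 0.0189]  nu=[-5.4999]  x^+=[-2.4131, 0.9789]  P^+=[0.1222 0.1323; 0.1323 1.0835]
step 2: x^-=[-2.3897, 0.4858]  P^-=[0.3249 0.1068; 0.1068 1.1461]  S=[0.4357]  K=[0.7161; -0.0704]  nu=[-0.7520]  x^+=[-2.9282, 0.5387]  P^+=[0.1014 0.1288; 0.1288 1.1439]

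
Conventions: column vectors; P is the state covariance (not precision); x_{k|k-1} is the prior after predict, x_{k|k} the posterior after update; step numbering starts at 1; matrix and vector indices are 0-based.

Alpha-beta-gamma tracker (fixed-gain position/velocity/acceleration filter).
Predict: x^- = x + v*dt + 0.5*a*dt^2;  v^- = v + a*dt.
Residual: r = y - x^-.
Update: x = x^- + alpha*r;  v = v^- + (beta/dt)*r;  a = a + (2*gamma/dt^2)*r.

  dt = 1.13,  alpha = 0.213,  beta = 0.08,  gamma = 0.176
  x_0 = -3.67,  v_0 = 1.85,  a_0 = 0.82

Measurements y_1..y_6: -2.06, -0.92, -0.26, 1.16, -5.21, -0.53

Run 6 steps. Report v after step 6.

v_post = -8.9375

step 1: x_pred=-1.0560  r=-1.0040  x^+=-1.2698  v^+=2.7055  a^+=0.5432
step 2: x_pred=2.1342  r=-3.0542  x^+=1.4837  v^+=3.1031  a^+=-0.2987
step 3: x_pred=4.7995  r=-5.0595  x^+=3.7218  v^+=2.4074  a^+=-1.6935
step 4: x_pred=5.3610  r=-4.2010  x^+=4.4662  v^+=0.1963  a^+=-2.8515
step 5: x_pred=2.8675  r=-8.0775  x^+=1.1470  v^+=-3.5977  a^+=-5.0782
step 6: x_pred=-6.1607  r=5.6307  x^+=-4.9614  v^+=-8.9375  a^+=-3.5260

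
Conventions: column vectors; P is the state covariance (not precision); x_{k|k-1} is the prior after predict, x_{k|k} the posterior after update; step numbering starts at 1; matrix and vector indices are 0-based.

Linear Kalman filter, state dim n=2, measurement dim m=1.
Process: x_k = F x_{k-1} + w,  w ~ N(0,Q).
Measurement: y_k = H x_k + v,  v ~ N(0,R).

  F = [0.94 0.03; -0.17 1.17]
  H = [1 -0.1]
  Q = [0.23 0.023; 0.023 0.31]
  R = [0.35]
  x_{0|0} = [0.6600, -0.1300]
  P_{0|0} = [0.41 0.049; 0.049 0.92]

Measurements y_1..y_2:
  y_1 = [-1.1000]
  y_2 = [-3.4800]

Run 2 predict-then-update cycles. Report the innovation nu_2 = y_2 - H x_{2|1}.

step 1: x^-=[0.6165, -0.2643]  P^-=[0.5959 0.0434; 0.0434 1.5617]  S=[0.9528]  K=[0.6208; -0.1183]  nu=[-1.7429]  x^+=[-0.4656, -0.0580]  P^+=[0.2286 0.1134; 0.1134 1.5484]
step 2: x^-=[-0.4394, 0.0112]  P^-=[0.4398 0.1650; 0.1650 2.3911]  S=[0.7807]  K=[0.5422; -0.0950]  nu=[-3.0395]  x^+=[-2.0874, 0.2999]  P^+=[0.2103 0.2052; 0.2052 2.3841]

innov = [-3.0395]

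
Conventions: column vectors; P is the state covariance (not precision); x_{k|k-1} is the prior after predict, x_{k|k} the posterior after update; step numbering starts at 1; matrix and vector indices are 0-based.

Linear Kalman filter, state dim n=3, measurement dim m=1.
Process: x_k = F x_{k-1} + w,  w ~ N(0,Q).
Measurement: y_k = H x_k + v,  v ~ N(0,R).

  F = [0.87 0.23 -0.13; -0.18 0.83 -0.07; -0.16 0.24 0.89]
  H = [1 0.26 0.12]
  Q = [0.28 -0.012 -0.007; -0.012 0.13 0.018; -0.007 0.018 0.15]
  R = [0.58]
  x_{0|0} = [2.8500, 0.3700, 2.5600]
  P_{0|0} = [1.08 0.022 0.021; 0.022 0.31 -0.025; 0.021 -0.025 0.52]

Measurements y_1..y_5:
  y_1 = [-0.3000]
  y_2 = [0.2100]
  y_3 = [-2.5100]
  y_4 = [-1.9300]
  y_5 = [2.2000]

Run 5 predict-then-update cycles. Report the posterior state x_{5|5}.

step 1: x^-=[2.2318, -0.3851, 1.9112]  P^-=[1.1282 -0.0999 -0.1842; -0.0999 0.3780 0.0534; -0.1842 0.0534 0.5890]  S=[1.6494]  K=[0.6549; 0.0029; -0.0604]  nu=[-2.6610]  x^+=[0.4892, -0.3928, 2.0720]  P^+=[0.4209 -0.1030 -0.1190; -0.1030 0.3779 0.0537; -0.1190 0.0537 0.5830]
step 2: x^-=[0.0659, -0.5591, 1.6715]  P^-=[0.6109 -0.0728 -0.2152; -0.0728 0.4284 0.1437; -0.2152 0.1437 0.7091]  S=[1.1495]  K=[0.4925; 0.0486; -0.0807]  nu=[0.0889]  x^+=[0.1097, -0.5548, 1.6644]  P^+=[0.3321 -0.1003 -0.1695; -0.1003 0.4257 0.1482; -0.1695 0.1482 0.7016]
step 3: x^-=[-0.2485, -0.5967, 1.3306]  P^-=[0.5551 -0.0566 -0.2372; -0.0566 0.4459 0.2186; -0.2372 0.2186 0.8581]  S=[1.1048]  K=[0.4633; 0.0774; -0.0701]  nu=[-2.2660]  x^+=[-1.2984, -0.7721, 1.4894]  P^+=[0.3179 -0.0963 -0.2013; -0.0963 0.4393 0.2246; -0.2013 0.2246 0.8526]
step 4: x^-=[-1.5008, -0.5114, 1.3480]  P^-=[0.5519 -0.0560 -0.2633; -0.0560 0.4447 0.2706; -0.2633 0.2706 1.0195]  S=[1.1012]  K=[0.4592; 0.0837; -0.0642]  nu=[-0.4580]  x^+=[-1.7111, -0.5497, 1.3774]  P^+=[0.3196 -0.0983 -0.2309; -0.0983 0.4370 0.2765; -0.2309 0.2765 1.0150]
step 5: x^-=[-1.7942, -0.2447, 1.3677]  P^-=[0.5586 -0.0619 -0.2973; -0.0619 0.4378 0.3023; -0.2973 0.3023 1.1787]  S=[1.1004]  K=[0.4605; 0.0801; -0.0702]  nu=[3.8937]  x^+=[-0.0011, 0.0673, 1.0943]  P^+=[0.3252 -0.1025 -0.2617; -0.1025 0.4307 0.3085; -0.2617 0.3085 1.1733]

x_post = [-0.0011, 0.0673, 1.0943]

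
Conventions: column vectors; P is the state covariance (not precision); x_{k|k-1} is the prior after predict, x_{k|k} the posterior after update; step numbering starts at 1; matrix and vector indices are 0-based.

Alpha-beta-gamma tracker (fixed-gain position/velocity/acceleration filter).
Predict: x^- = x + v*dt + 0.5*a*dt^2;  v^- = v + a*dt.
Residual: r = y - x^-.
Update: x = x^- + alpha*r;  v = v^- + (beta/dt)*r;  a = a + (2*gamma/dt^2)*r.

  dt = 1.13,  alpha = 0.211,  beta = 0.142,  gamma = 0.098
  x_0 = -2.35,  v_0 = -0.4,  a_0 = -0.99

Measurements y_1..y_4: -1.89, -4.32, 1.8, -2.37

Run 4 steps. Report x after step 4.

x_post = -6.0002

step 1: x_pred=-3.4341  r=1.5441  x^+=-3.1083  v^+=-1.3247  a^+=-0.7530
step 2: x_pred=-5.0859  r=0.7659  x^+=-4.9243  v^+=-2.0793  a^+=-0.6354
step 3: x_pred=-7.6796  r=9.4796  x^+=-5.6794  v^+=-1.6061  a^+=0.8197
step 4: x_pred=-6.9710  r=4.6010  x^+=-6.0002  v^+=-0.1017  a^+=1.5259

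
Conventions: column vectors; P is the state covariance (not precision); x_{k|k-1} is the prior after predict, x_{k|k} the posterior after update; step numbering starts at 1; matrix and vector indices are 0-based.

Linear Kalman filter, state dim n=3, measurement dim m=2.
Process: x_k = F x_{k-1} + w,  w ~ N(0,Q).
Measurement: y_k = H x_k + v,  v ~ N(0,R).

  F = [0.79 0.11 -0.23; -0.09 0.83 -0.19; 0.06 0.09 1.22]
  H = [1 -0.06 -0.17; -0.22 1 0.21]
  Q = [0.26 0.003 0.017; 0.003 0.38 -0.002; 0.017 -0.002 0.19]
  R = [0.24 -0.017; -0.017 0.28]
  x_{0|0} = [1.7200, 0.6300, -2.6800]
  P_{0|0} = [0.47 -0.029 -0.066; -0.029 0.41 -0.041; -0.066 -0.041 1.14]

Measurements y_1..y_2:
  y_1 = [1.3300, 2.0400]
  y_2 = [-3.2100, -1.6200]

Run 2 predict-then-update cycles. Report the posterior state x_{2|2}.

x_post = [-1.3489, -1.3611, 2.3146]

step 1: x^-=[2.0445, 0.8773, -3.1097]  P^-=[0.6396 0.0553 -0.3462; 0.0553 0.7224 -0.2722; -0.3462 -0.2722 1.8728]  S=[1.0418 -0.2478; -0.2478 1.0093]  K=[0.6690 0.0076; 0.2228 0.7018; -0.6114 0.0453]  nu=[-1.1905, 2.2655]  x^+=[1.2653, 2.2019, -2.2791]  P^+=[0.1757 0.0114 0.0860; 0.0114 0.2511 -0.2662; 0.0860 -0.2662 1.4676]
step 2: x^-=[1.7660, 2.1468, -2.5064]  P^-=[0.4345 0.1302 -0.3316; 0.1302 0.6926 -0.5993; -0.3316 -0.5993 2.3313]  S=[0.8293 -0.0781; -0.0781 0.8181]  K=[0.5838 0.0129; 0.2943 0.6859; -0.8462 -0.1258]  nu=[-5.2733, -2.8519]  x^+=[-1.3489, -1.3611, 2.3146]  P^+=[0.1530 0.0120 0.0728; 0.0120 0.2675 -0.3704; 0.0728 -0.3704 1.7411]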